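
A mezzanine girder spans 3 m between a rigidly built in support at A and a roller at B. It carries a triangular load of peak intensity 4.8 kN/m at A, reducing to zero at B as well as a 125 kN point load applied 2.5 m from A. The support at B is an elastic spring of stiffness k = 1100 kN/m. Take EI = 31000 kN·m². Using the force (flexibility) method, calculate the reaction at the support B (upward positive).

R_B = 23.11 kN

Take the reaction at B as the redundant and release it; the primary structure is a cantilever fixed at A.
Downward deflection at the released point B due to the loads:
  triangular load, peak 4.8 at the fixed end: w₀L⁴/(30EI) = 12.96/EI
  point load 125 at a = 2.5: Pa²(3L − a)/(6EI) = 846.4/EI
  δ_0 = 859.3/EI
Tip deflection under a unit load at B: L³/(3EI) = 9/EI.
With EI = 31000 kN·m²: δ_0 = 0.02772 m and δ_{BB} = 0.00029 m/kN.
Compatibility — the spring shortens by R_B/k under the reaction it provides: δ_0 − R_B·δ_{BB} = R_B/k. With 1/k = 0.000909 m/kN, R_B = δ_0 / (δ_{BB} + 1/k) = 0.02772 / (0.00029 + 0.000909) = 23.11 kN.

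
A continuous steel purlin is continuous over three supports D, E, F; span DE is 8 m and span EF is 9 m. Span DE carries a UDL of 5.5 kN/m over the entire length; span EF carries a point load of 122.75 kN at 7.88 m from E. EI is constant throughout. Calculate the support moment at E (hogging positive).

Release continuity at E by inserting a hinge; the redundant is the internal moment M_E. The primary structure is two simply-supported spans DE and EF.
Discontinuity in slope at E on the released structure — sum the simple-span end rotations:
  span DE: UDL 5.5: wL³/(24EI) = 117.3/EI
  span EF: point load 122.75 at a = 7.88: Pab(L + b)/(6LEI) = 203/EI
  relative rotation θ_0 = (117.3 + 203)/EI = 320.4/EI
A unit hogging moment at E produces rotation L₁/(3EI) + L₂/(3EI) = 5.667/EI.
Compatibility: M_E·(L₁+L₂)/(3EI) = θ_0, giving M_E = 56.53 kN·m (hogging).

M_E = 56.53 kN·m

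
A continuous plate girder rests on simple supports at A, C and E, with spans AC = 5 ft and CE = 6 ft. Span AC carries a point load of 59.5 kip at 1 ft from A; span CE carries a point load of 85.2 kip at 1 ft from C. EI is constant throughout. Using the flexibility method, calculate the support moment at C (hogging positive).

Insert a hinge at C; M_C is the redundant, and each span becomes simply supported.
End slopes at the hinge C, treating each span as simply supported:
  span AC: point load 59.5 at a = 1: Pab(L + a)/(6LEI) = 47.6/EI
  span CE: point load 85.2 at a = 1: Pab(L + b)/(6LEI) = 130.2/EI
  relative rotation θ_0 = (47.6 + 130.2)/EI = 177.8/EI
A unit hogging moment at C produces rotation L₁/(3EI) + L₂/(3EI) = 3.667/EI.
Slope continuity at C: θ_0 = M_C·3.667/EI, so M_C = 177.8/3.667 = 48.48 kip·ft (hogging).

M_C = 48.48 kip·ft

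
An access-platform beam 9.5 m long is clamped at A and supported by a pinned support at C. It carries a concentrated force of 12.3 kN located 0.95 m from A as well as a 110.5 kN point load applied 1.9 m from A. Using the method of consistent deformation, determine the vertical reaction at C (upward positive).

R_C = 6.366 kN

Remove the prop at C; the released (primary) structure is a cantilever built in at A.
Free-end deflection of the primary structure under the applied loading (downward +):
  point load 12.3 at a = 0.95: Pa²(3L − a)/(6EI) = 50.97/EI
  point load 110.5 at a = 1.9: Pa²(3L − a)/(6EI) = 1768/EI
  δ_0 = 1819/EI
Tip deflection under a unit load at C: L³/(3EI) = 285.8/EI.
The prop prevents deflection at C: R_C = δ_0/δ_{CC} = 1819/285.8 = 6.366 kN.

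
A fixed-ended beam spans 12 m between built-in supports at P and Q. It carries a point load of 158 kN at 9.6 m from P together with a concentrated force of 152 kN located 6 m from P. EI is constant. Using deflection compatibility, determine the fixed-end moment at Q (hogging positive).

M_Q = 470.7 kN·m

Take the two fixed-end moments M_P, M_Q as redundants; the released structure is the simple span PQ.
On the primary (simply-supported) span, the end slopes from the loading are:
  at P: point load 158 at a = 9.6: Pab(L + b)/(6LEI) = 728.1/EI
  at Q: point load 158 at a = 9.6: Pab(L + a)/(6LEI) = 1092/EI
  at P: point load 152 at a = 6: Pab(L + b)/(6LEI) = 1368/EI
  at Q: point load 152 at a = 6: Pab(L + a)/(6LEI) = 1368/EI
  θ_P0 = 2096/EI,  θ_Q0 = 2460/EI
Flexibility coefficients: a unit moment at one end gives L/(3EI) there and L/(6EI) at the far end, so f₁₁ = f₂₂ = 4/EI and f₁₂ = f₂₁ = 2/EI.
Compatibility — zero rotation at each built-in end:
  4 M_P + 2 M_Q = 2096
  2 M_P + 4 M_Q = 2460
Solving the pair gives M_P = 288.7 kN·m and M_Q = 470.7 kN·m (hogging).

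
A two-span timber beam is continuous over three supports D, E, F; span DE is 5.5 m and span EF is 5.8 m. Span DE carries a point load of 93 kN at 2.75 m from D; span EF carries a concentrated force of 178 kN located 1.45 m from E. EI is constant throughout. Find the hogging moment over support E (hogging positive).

Take M_E as the redundant. Released structure: two simple spans DE and EF with a hinge at E.
End slopes at the hinge E, treating each span as simply supported:
  span DE: point load 93 at a = 2.75: Pab(L + a)/(6LEI) = 175.8/EI
  span EF: point load 178 at a = 1.45: Pab(L + b)/(6LEI) = 327.5/EI
  relative rotation θ_0 = (175.8 + 327.5)/EI = 503.3/EI
A unit hogging moment at E produces rotation L₁/(3EI) + L₂/(3EI) = 3.767/EI.
Slope continuity at E: θ_0 = M_E·3.767/EI, so M_E = 503.3/3.767 = 133.6 kN·m (hogging).

M_E = 133.6 kN·m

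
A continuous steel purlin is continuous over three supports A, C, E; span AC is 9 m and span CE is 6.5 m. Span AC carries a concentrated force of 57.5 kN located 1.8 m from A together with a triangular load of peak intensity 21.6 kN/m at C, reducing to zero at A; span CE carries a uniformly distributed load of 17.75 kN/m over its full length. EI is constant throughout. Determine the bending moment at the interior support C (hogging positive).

Take M_C as the redundant. Released structure: two simple spans AC and CE with a hinge at C.
Rotations at C on the released spans (each span's end-slope, ×1/EI):
  span AC: point load 57.5 at a = 1.8: Pab(L + a)/(6LEI) = 149/EI
  span AC: triangular load, peak 21.6: w₀L³/(45EI) = 349.9/EI
  span CE: UDL 17.75: wL³/(24EI) = 203.1/EI
  relative rotation θ_0 = (499 + 203.1)/EI = 702.1/EI
A unit hogging moment at C produces rotation L₁/(3EI) + L₂/(3EI) = 5.167/EI.
Slope continuity at C: θ_0 = M_C·5.167/EI, so M_C = 702.1/5.167 = 135.9 kN·m (hogging).

M_C = 135.9 kN·m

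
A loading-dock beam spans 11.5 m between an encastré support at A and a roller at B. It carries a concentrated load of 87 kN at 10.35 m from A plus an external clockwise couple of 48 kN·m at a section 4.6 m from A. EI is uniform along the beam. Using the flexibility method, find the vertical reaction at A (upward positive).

Remove the prop at B; the released (primary) structure is a cantilever built in at A.
Free-end deflection of the primary structure under the applied loading (downward +):
  point load 87 at a = 10.35: Pa²(3L − a)/(6EI) = 37512/EI
  clockwise couple 48 at a = 4.6: M₀a(2L − a)/(2EI) = 2031/EI
  δ_0 = 39543/EI
Flexibility coefficient — unit upward force at B: δ_{BB} = L³/(3EI) = 507/EI.
The prop prevents deflection at B: R_B = δ_0/δ_{BB} = 39543/507 = 78 kN.
Vertical equilibrium: R_A = ΣP − R_B = 87 − 78 = 9 kN.

R_A = 9 kN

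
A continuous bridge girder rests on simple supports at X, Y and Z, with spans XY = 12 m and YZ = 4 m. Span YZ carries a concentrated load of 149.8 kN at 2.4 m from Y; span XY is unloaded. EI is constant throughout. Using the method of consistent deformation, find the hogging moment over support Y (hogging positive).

M_Y = 25.17 kN·m

Insert a hinge at Y; M_Y is the redundant, and each span becomes simply supported.
Rotations at Y on the released spans (each span's end-slope, ×1/EI):
  span YZ: point load 149.8 at a = 2.4: Pab(L + b)/(6LEI) = 134.2/EI
  relative rotation θ_0 = (0 + 134.2)/EI = 134.2/EI
A unit hogging moment at Y produces rotation L₁/(3EI) + L₂/(3EI) = 5.333/EI.
Compatibility: M_Y·(L₁+L₂)/(3EI) = θ_0, giving M_Y = 25.17 kN·m (hogging).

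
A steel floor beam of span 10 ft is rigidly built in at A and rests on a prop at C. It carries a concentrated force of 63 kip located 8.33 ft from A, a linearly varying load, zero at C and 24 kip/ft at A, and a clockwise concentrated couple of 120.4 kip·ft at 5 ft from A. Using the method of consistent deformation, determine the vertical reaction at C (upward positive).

Choose R_C as the redundant. The primary structure is the cantilever fixed at A.
Free-end deflection of the primary structure under the applied loading (downward +):
  point load 63 at a = 8.33: Pa²(3L − a)/(6EI) = 15788/EI
  triangular load, peak 24 at the fixed end: w₀L⁴/(30EI) = 8000/EI
  clockwise couple 120.4 at a = 5: M₀a(2L − a)/(2EI) = 4515/EI
  δ_0 = 28303/EI
Tip deflection under a unit load at C: L³/(3EI) = 333.3/EI.
The prop prevents deflection at C: R_C = δ_0/δ_{CC} = 28303/333.3 = 84.91 kip.

R_C = 84.91 kip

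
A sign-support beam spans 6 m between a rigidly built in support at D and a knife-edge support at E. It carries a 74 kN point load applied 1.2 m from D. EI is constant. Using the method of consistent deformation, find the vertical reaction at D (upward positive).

R_D = 69.86 kN

Release the roller at E. Primary structure: cantilever fixed at D.
Free-end deflection of the primary structure under the applied loading (downward +):
  point load 74 at a = 1.2: Pa²(3L − a)/(6EI) = 298.4/EI
Tip deflection under a unit load at E: L³/(3EI) = 72/EI.
The prop prevents deflection at E: R_E = δ_0/δ_{EE} = 298.4/72 = 4.144 kN.
Vertical equilibrium: R_D = ΣP − R_E = 74 − 4.144 = 69.86 kN.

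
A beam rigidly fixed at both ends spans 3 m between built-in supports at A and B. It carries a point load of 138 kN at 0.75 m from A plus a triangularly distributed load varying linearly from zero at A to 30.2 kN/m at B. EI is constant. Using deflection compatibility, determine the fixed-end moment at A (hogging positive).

M_A = 67.28 kN·m

Release both end moments; the primary structure is a simply-supported span AB with redundants M_A and M_B.
Simple-span end rotations at A and B under the given loads:
  at A: point load 138 at a = 0.75: Pab(L + b)/(6LEI) = 67.92/EI
  at B: point load 138 at a = 0.75: Pab(L + a)/(6LEI) = 48.52/EI
  at A: triangular load, peak 30.2: 7w₀L³/(360EI) = 15.86/EI
  at B: triangular load, peak 30.2: w₀L³/(45EI) = 18.12/EI
  θ_A0 = 83.78/EI,  θ_B0 = 66.64/EI
Flexibility coefficients: a unit moment at one end gives L/(3EI) there and L/(6EI) at the far end, so f₁₁ = f₂₂ = 1/EI and f₁₂ = f₂₁ = 0.5/EI.
Compatibility — zero rotation at each built-in end:
  1 M_A + 0.5 M_B = 83.78
  0.5 M_A + 1 M_B = 66.64
Solving the pair gives M_A = 67.28 kN·m and M_B = 33 kN·m (hogging).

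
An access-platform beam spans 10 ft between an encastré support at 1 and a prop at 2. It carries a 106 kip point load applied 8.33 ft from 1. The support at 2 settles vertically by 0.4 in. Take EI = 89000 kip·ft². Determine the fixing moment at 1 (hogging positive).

Remove the prop at 2; the released (primary) structure is a cantilever built in at 1.
Primary-structure tip deflection at 2 by superposition:
  point load 106 at a = 8.33: Pa²(3L − a)/(6EI) = 26565/EI
Flexibility coefficient — unit upward force at 2: δ_{22} = L³/(3EI) = 333.3/EI.
With EI = 89000 kip·ft²: δ_0 = 0.29848 ft and δ_{22} = 0.003745 ft/kip.
Compatibility — the beam at 2 must follow the support down by 0.03333 ft: δ_0 − R_2·δ_{22} = 0.03333, so R_2 = (0.29848 − 0.03333)/0.003745 = 70.79 kip.
Moment equilibrium about 1: M_1 = Σ(load moments about 1) − R_2·L = 883 − 70.79×10 = 175 kip·ft.

M_1 = 175 kip·ft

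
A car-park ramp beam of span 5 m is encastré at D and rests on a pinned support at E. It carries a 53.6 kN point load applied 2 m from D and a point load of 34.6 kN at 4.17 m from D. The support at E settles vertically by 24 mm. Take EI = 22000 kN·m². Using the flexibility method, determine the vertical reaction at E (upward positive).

R_E = 24.54 kN

Take the reaction at E as the redundant and release it; the primary structure is a cantilever fixed at D.
Free-end deflection of the primary structure under the applied loading (downward +):
  point load 53.6 at a = 2: Pa²(3L − a)/(6EI) = 464.5/EI
  point load 34.6 at a = 4.17: Pa²(3L − a)/(6EI) = 1086/EI
  δ_0 = 1551/EI
Flexibility coefficient — unit upward force at E: δ_{EE} = L³/(3EI) = 41.67/EI.
With EI = 22000 kN·m²: δ_0 = 0.070478 m and δ_{EE} = 0.001894 m/kN.
Compatibility — the beam at E must follow the support down by 0.024 m: δ_0 − R_E·δ_{EE} = 0.024, so R_E = (0.070478 − 0.024)/0.001894 = 24.54 kN.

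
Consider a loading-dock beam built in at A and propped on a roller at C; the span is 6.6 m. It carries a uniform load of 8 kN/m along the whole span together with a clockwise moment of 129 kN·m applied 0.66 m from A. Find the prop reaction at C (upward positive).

R_C = 25.37 kN

Remove the prop at C; the released (primary) structure is a cantilever built in at A.
Primary-structure tip deflection at C by superposition:
  UDL 8: wL⁴/(8EI) = 1897/EI
  clockwise couple 129 at a = 0.66: M₀a(2L − a)/(2EI) = 533.8/EI
  δ_0 = 2431/EI
Flexibility coefficient — unit upward force at C: δ_{CC} = L³/(3EI) = 95.83/EI.
The prop prevents deflection at C: R_C = δ_0/δ_{CC} = 2431/95.83 = 25.37 kN.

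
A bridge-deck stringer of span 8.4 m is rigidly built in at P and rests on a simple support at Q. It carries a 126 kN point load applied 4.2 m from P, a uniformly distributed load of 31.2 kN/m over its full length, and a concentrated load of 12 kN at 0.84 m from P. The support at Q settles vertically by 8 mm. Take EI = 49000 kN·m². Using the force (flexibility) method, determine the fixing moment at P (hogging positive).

Remove the prop at Q; the released (primary) structure is a cantilever built in at P.
Primary-structure tip deflection at Q by superposition:
  point load 126 at a = 4.2: Pa²(3L − a)/(6EI) = 7779/EI
  UDL 31.2: wL⁴/(8EI) = 19417/EI
  point load 12 at a = 0.84: Pa²(3L − a)/(6EI) = 34.38/EI
  δ_0 = 27231/EI
Flexibility coefficient — unit upward force at Q: δ_{QQ} = L³/(3EI) = 197.6/EI.
With EI = 49000 kN·m²: δ_0 = 0.55573 m and δ_{QQ} = 0.004032 m/kN.
Compatibility — the beam at Q must follow the support down by 0.008 m: δ_0 − R_Q·δ_{QQ} = 0.008, so R_Q = (0.55573 − 0.008)/0.004032 = 135.8 kN.
Moment equilibrium about P: M_P = Σ(load moments about P) − R_Q·L = 1640 − 135.8×8.4 = 498.9 kN·m.

M_P = 498.9 kN·m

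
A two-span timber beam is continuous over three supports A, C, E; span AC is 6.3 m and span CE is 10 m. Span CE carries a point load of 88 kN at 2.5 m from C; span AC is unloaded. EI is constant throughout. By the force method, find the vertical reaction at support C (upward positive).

Take M_C as the redundant. Released structure: two simple spans AC and CE with a hinge at C.
End slopes at the hinge C, treating each span as simply supported:
  span CE: point load 88 at a = 2.5: Pab(L + b)/(6LEI) = 481.2/EI
  relative rotation θ_0 = (0 + 481.2)/EI = 481.2/EI
A unit hogging moment at C produces rotation L₁/(3EI) + L₂/(3EI) = 5.433/EI.
Slope continuity at C: θ_0 = M_C·5.433/EI, so M_C = 481.2/5.433 = 88.57 kN·m (hogging).
Span AC, ΣM about A with M_C applied at C: R_C^{AC}·6.3 = 0 + 88.57, so R_C^{AC} = 14.06 kN and R_A = 0 − 14.06 = -14.06 kN.
Span CE, ΣM about E: R_C^{CE}·10 = 660 + 88.57, so R_C^{CE} = 74.86 kN and R_E = 88 − 74.86 = 13.14 kN.
R_C = 14.06 + 74.86 = 88.92 kN.

R_C = 88.92 kN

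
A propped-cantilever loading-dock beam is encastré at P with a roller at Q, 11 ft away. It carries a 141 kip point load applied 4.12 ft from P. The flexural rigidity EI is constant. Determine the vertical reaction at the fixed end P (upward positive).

Choose R_Q as the redundant. The primary structure is the cantilever fixed at P.
Free-end deflection of the primary structure under the applied loading (downward +):
  point load 141 at a = 4.12: Pa²(3L − a)/(6EI) = 11520/EI
Tip deflection under a unit load at Q: L³/(3EI) = 443.7/EI.
The prop prevents deflection at Q: R_Q = δ_0/δ_{QQ} = 11520/443.7 = 25.97 kip.
Vertical equilibrium: R_P = ΣP − R_Q = 141 − 25.97 = 115 kip.

R_P = 115 kip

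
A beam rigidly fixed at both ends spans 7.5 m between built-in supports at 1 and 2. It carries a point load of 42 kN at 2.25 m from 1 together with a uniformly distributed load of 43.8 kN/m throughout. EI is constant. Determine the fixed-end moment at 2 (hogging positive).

Release both end moments; the primary structure is a simply-supported span 12 with redundants M_1 and M_2.
End rotations of the released simple span under the applied load (×1/EI):
  at 1: point load 42 at a = 2.25: Pab(L + b)/(6LEI) = 140.6/EI
  at 2: point load 42 at a = 2.25: Pab(L + a)/(6LEI) = 107.5/EI
  at 1: UDL 43.8: wL³/(24EI) = 769.9/EI
  at 2: UDL 43.8: wL³/(24EI) = 769.9/EI
  θ_10 = 910.5/EI,  θ_20 = 877.4/EI
Flexibility coefficients: a unit moment at one end gives L/(3EI) there and L/(6EI) at the far end, so f₁₁ = f₂₂ = 2.5/EI and f₁₂ = f₂₁ = 1.25/EI.
Compatibility — zero rotation at each built-in end:
  2.5 M_1 + 1.25 M_2 = 910.5
  1.25 M_1 + 2.5 M_2 = 877.4
Solving the pair gives M_1 = 251.6 kN·m and M_2 = 225.2 kN·m (hogging).

M_2 = 225.2 kN·m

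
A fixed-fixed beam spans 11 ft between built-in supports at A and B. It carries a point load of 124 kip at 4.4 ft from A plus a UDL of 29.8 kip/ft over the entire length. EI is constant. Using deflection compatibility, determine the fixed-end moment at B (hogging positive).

M_B = 431.4 kip·ft

Release both end moments; the primary structure is a simply-supported span AB with redundants M_A and M_B.
On the primary (simply-supported) span, the end slopes from the loading are:
  at A: point load 124 at a = 4.4: Pab(L + b)/(6LEI) = 960.3/EI
  at B: point load 124 at a = 4.4: Pab(L + a)/(6LEI) = 840.2/EI
  at A: UDL 29.8: wL³/(24EI) = 1653/EI
  at B: UDL 29.8: wL³/(24EI) = 1653/EI
  θ_A0 = 2613/EI,  θ_B0 = 2493/EI
Flexibility coefficients: a unit moment at one end gives L/(3EI) there and L/(6EI) at the far end, so f₁₁ = f₂₂ = 3.667/EI and f₁₂ = f₂₁ = 1.833/EI.
Compatibility — zero rotation at each built-in end:
  3.667 M_A + 1.833 M_B = 2613
  1.833 M_A + 3.667 M_B = 2493
Solving the pair gives M_A = 496.9 kip·ft and M_B = 431.4 kip·ft (hogging).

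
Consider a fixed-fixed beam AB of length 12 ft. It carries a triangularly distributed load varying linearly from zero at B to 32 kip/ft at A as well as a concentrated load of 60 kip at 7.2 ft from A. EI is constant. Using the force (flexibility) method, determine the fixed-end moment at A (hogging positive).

Release both end moments; the primary structure is a simply-supported span AB with redundants M_A and M_B.
End rotations of the released simple span under the applied load (×1/EI):
  at A: triangular load, peak 32: w₀L³/(45EI) = 1229/EI
  at B: triangular load, peak 32: 7w₀L³/(360EI) = 1075/EI
  at A: point load 60 at a = 7.2: Pab(L + b)/(6LEI) = 483.8/EI
  at B: point load 60 at a = 7.2: Pab(L + a)/(6LEI) = 553/EI
  θ_A0 = 1713/EI,  θ_B0 = 1628/EI
Flexibility coefficients: a unit moment at one end gives L/(3EI) there and L/(6EI) at the far end, so f₁₁ = f₂₂ = 4/EI and f₁₂ = f₂₁ = 2/EI.
Compatibility — zero rotation at each built-in end:
  4 M_A + 2 M_B = 1713
  2 M_A + 4 M_B = 1628
Solving the pair gives M_A = 299.5 kip·ft and M_B = 257.3 kip·ft (hogging).

M_A = 299.5 kip·ft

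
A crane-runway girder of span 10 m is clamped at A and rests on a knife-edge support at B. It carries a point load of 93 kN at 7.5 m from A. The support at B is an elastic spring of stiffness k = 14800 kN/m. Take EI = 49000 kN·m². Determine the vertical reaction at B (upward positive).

Choose R_B as the redundant. The primary structure is the cantilever fixed at A.
Deflection at B on the released cantilever, summing each load's contribution:
  point load 93 at a = 7.5: Pa²(3L − a)/(6EI) = 19617/EI
Tip deflection under a unit load at B: L³/(3EI) = 333.3/EI.
With EI = 49000 kN·m²: δ_0 = 0.40035 m and δ_{BB} = 0.006803 m/kN.
Compatibility — the spring shortens by R_B/k under the reaction it provides: δ_0 − R_B·δ_{BB} = R_B/k. With 1/k = 0.000068 m/kN, R_B = δ_0 / (δ_{BB} + 1/k) = 0.40035 / (0.006803 + 0.000068) = 58.27 kN.

R_B = 58.27 kN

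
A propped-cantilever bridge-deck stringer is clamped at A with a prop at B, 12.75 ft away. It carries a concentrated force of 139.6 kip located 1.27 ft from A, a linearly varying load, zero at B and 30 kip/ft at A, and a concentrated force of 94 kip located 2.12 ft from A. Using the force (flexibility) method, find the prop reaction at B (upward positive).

R_B = 43.94 kip

Remove the prop at B; the released (primary) structure is a cantilever built in at A.
Deflection at B on the released cantilever, summing each load's contribution:
  point load 139.6 at a = 1.27: Pa²(3L − a)/(6EI) = 1388/EI
  triangular load, peak 30 at the fixed end: w₀L⁴/(30EI) = 26427/EI
  point load 94 at a = 2.12: Pa²(3L − a)/(6EI) = 2544/EI
  δ_0 = 30358/EI
Flexibility coefficient — unit upward force at B: δ_{BB} = L³/(3EI) = 690.9/EI.
The prop prevents deflection at B: R_B = δ_0/δ_{BB} = 30358/690.9 = 43.94 kip.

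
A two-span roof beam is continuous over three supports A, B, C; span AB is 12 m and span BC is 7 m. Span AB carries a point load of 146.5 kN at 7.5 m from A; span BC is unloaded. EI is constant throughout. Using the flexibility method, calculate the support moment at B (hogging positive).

M_B = 211.4 kN·m

Insert a hinge at B; M_B is the redundant, and each span becomes simply supported.
Rotations at B on the released spans (each span's end-slope, ×1/EI):
  span AB: point load 146.5 at a = 7.5: Pab(L + a)/(6LEI) = 1339/EI
  relative rotation θ_0 = (1339 + 0)/EI = 1339/EI
A unit hogging moment at B produces rotation L₁/(3EI) + L₂/(3EI) = 6.333/EI.
Compatibility: M_B·(L₁+L₂)/(3EI) = θ_0, giving M_B = 211.4 kN·m (hogging).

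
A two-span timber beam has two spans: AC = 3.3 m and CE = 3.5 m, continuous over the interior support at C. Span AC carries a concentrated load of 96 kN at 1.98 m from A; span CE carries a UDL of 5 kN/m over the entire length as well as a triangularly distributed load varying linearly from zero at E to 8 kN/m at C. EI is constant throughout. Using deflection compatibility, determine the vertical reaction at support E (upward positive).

R_E = 2.896 kN

Insert a hinge at C; M_C is the redundant, and each span becomes simply supported.
End slopes at the hinge C, treating each span as simply supported:
  span AC: point load 96 at a = 1.98: Pab(L + a)/(6LEI) = 66.91/EI
  span CE: UDL 5: wL³/(24EI) = 8.932/EI
  span CE: triangular load, peak 8: w₀L³/(45EI) = 7.622/EI
  relative rotation θ_0 = (66.91 + 16.55)/EI = 83.46/EI
A unit hogging moment at C produces rotation L₁/(3EI) + L₂/(3EI) = 2.267/EI.
Compatibility: M_C·(L₁+L₂)/(3EI) = θ_0, giving M_C = 36.82 kN·m (hogging).
Span CE, ΣM about E: R_C^{CE}·3.5 = 63.29 + 36.82, so R_C^{CE} = 28.6 kN and R_E = 31.5 − 28.6 = 2.896 kN.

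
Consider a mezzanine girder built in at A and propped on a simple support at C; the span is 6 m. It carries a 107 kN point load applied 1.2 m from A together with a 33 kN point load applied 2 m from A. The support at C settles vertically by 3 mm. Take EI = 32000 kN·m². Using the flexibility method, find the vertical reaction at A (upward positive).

R_A = 130.5 kN

Remove the prop at C; the released (primary) structure is a cantilever built in at A.
Deflection at C on the released cantilever, summing each load's contribution:
  point load 107 at a = 1.2: Pa²(3L − a)/(6EI) = 431.4/EI
  point load 33 at a = 2: Pa²(3L − a)/(6EI) = 352/EI
  δ_0 = 783.4/EI
Flexibility coefficient — unit upward force at C: δ_{CC} = L³/(3EI) = 72/EI.
With EI = 32000 kN·m²: δ_0 = 0.024482 m and δ_{CC} = 0.00225 m/kN.
Compatibility — the beam at C must follow the support down by 0.003 m: δ_0 − R_C·δ_{CC} = 0.003, so R_C = (0.024482 − 0.003)/0.00225 = 9.548 kN.
Vertical equilibrium: R_A = ΣP − R_C = 140 − 9.548 = 130.5 kN.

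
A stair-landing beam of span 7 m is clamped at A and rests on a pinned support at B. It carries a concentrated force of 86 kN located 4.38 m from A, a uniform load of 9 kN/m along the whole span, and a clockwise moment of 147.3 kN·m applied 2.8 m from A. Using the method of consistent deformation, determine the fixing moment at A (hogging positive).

Remove the prop at B; the released (primary) structure is a cantilever built in at A.
Free-end deflection of the primary structure under the applied loading (downward +):
  point load 86 at a = 4.38: Pa²(3L − a)/(6EI) = 4570/EI
  UDL 9: wL⁴/(8EI) = 2701/EI
  clockwise couple 147.3 at a = 2.8: M₀a(2L − a)/(2EI) = 2310/EI
  δ_0 = 9581/EI
Flexibility coefficient — unit upward force at B: δ_{BB} = L³/(3EI) = 114.3/EI.
Compatibility at B: δ_0 − R_B·δ_{BB} = 0, so R_B = 9581/114.3 = 83.8 kN.
Moment equilibrium about A: M_A = Σ(load moments about A) − R_B·L = 744.5 − 83.8×7 = 157.9 kN·m.

M_A = 157.9 kN·m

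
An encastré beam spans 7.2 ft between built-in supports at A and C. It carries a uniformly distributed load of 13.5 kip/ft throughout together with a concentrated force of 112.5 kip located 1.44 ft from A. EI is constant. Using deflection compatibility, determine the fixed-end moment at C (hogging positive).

M_C = 84.24 kip·ft

Take the two fixed-end moments M_A, M_C as redundants; the released structure is the simple span AC.
End rotations of the released simple span under the applied load (×1/EI):
  at A: UDL 13.5: wL³/(24EI) = 210/EI
  at C: UDL 13.5: wL³/(24EI) = 210/EI
  at A: point load 112.5 at a = 1.44: Pab(L + b)/(6LEI) = 279.9/EI
  at C: point load 112.5 at a = 1.44: Pab(L + a)/(6LEI) = 186.6/EI
  θ_A0 = 489.9/EI,  θ_C0 = 396.6/EI
Flexibility coefficients: a unit moment at one end gives L/(3EI) there and L/(6EI) at the far end, so f₁₁ = f₂₂ = 2.4/EI and f₁₂ = f₂₁ = 1.2/EI.
Compatibility — zero rotation at each built-in end:
  2.4 M_A + 1.2 M_C = 489.9
  1.2 M_A + 2.4 M_C = 396.6
Solving the pair gives M_A = 162 kip·ft and M_C = 84.24 kip·ft (hogging).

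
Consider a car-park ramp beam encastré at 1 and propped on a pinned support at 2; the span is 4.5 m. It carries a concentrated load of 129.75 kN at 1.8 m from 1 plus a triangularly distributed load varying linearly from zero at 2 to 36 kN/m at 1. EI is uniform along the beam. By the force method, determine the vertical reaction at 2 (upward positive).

R_2 = 43.19 kN

Remove the prop at 2; the released (primary) structure is a cantilever built in at 1.
Free-end deflection of the primary structure under the applied loading (downward +):
  point load 129.75 at a = 1.8: Pa²(3L − a)/(6EI) = 819.8/EI
  triangular load, peak 36 at the fixed end: w₀L⁴/(30EI) = 492.1/EI
  δ_0 = 1312/EI
Tip deflection under a unit load at 2: L³/(3EI) = 30.38/EI.
The prop prevents deflection at 2: R_2 = δ_0/δ_{22} = 1312/30.38 = 43.19 kN.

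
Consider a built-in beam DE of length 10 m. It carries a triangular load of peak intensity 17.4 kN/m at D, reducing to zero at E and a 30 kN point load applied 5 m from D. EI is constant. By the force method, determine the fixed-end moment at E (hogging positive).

Release both end moments; the primary structure is a simply-supported span DE with redundants M_D and M_E.
On the primary (simply-supported) span, the end slopes from the loading are:
  at D: triangular load, peak 17.4: w₀L³/(45EI) = 386.7/EI
  at E: triangular load, peak 17.4: 7w₀L³/(360EI) = 338.3/EI
  at D: point load 30 at a = 5: Pab(L + b)/(6LEI) = 187.5/EI
  at E: point load 30 at a = 5: Pab(L + a)/(6LEI) = 187.5/EI
  θ_D0 = 574.2/EI,  θ_E0 = 525.8/EI
Flexibility coefficients: a unit moment at one end gives L/(3EI) there and L/(6EI) at the far end, so f₁₁ = f₂₂ = 3.333/EI and f₁₂ = f₂₁ = 1.667/EI.
Compatibility — zero rotation at each built-in end:
  3.333 M_D + 1.667 M_E = 574.2
  1.667 M_D + 3.333 M_E = 525.8
Solving the pair gives M_D = 124.5 kN·m and M_E = 95.5 kN·m (hogging).

M_E = 95.5 kN·m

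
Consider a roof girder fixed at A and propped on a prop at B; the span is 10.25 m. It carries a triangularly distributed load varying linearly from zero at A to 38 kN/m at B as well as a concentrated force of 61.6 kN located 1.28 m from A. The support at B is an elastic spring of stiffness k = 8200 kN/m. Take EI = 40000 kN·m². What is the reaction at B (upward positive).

Release the roller at B. Primary structure: cantilever fixed at A.
Free-end deflection of the primary structure under the applied loading (downward +):
  triangular load, peak 38 at the free end: 11w₀L⁴/(120EI) = 38449/EI
  point load 61.6 at a = 1.28: Pa²(3L − a)/(6EI) = 495.7/EI
  δ_0 = 38945/EI
Tip deflection under a unit load at B: L³/(3EI) = 359/EI.
With EI = 40000 kN·m²: δ_0 = 0.97363 m and δ_{BB} = 0.008974 m/kN.
Compatibility — the spring shortens by R_B/k under the reaction it provides: δ_0 − R_B·δ_{BB} = R_B/k. With 1/k = 0.000122 m/kN, R_B = δ_0 / (δ_{BB} + 1/k) = 0.97363 / (0.008974 + 0.000122) = 107 kN.

R_B = 107 kN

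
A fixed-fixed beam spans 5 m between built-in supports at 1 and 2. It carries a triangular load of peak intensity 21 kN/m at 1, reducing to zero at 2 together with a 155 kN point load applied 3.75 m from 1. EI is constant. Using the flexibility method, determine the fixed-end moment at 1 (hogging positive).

M_1 = 62.58 kN·m

Release both end moments; the primary structure is a simply-supported span 12 with redundants M_1 and M_2.
End rotations of the released simple span under the applied load (×1/EI):
  at 1: triangular load, peak 21: w₀L³/(45EI) = 58.33/EI
  at 2: triangular load, peak 21: 7w₀L³/(360EI) = 51.04/EI
  at 1: point load 155 at a = 3.75: Pab(L + b)/(6LEI) = 151.4/EI
  at 2: point load 155 at a = 3.75: Pab(L + a)/(6LEI) = 211.9/EI
  θ_10 = 209.7/EI,  θ_20 = 263/EI
Flexibility coefficients: a unit moment at one end gives L/(3EI) there and L/(6EI) at the far end, so f₁₁ = f₂₂ = 1.667/EI and f₁₂ = f₂₁ = 0.8333/EI.
Compatibility — zero rotation at each built-in end:
  1.667 M_1 + 0.8333 M_2 = 209.7
  0.8333 M_1 + 1.667 M_2 = 263
Solving the pair gives M_1 = 62.58 kN·m and M_2 = 126.5 kN·m (hogging).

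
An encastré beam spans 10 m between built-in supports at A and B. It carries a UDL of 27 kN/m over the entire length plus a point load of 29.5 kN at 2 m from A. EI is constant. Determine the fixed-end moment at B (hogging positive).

M_B = 234.4 kN·m

Release both end moments; the primary structure is a simply-supported span AB with redundants M_A and M_B.
End rotations of the released simple span under the applied load (×1/EI):
  at A: UDL 27: wL³/(24EI) = 1125/EI
  at B: UDL 27: wL³/(24EI) = 1125/EI
  at A: point load 29.5 at a = 2: Pab(L + b)/(6LEI) = 141.6/EI
  at B: point load 29.5 at a = 2: Pab(L + a)/(6LEI) = 94.4/EI
  θ_A0 = 1267/EI,  θ_B0 = 1219/EI
Flexibility coefficients: a unit moment at one end gives L/(3EI) there and L/(6EI) at the far end, so f₁₁ = f₂₂ = 3.333/EI and f₁₂ = f₂₁ = 1.667/EI.
Compatibility — zero rotation at each built-in end:
  3.333 M_A + 1.667 M_B = 1267
  1.667 M_A + 3.333 M_B = 1219
Solving the pair gives M_A = 262.8 kN·m and M_B = 234.4 kN·m (hogging).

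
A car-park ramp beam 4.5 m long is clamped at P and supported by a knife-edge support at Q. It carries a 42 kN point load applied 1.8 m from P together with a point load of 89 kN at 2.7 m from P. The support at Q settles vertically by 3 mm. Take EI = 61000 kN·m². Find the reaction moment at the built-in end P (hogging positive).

Release the roller at Q. Primary structure: cantilever fixed at P.
Free-end deflection of the primary structure under the applied loading (downward +):
  point load 42 at a = 1.8: Pa²(3L − a)/(6EI) = 265.4/EI
  point load 89 at a = 2.7: Pa²(3L − a)/(6EI) = 1168/EI
  δ_0 = 1433/EI
Tip deflection under a unit load at Q: L³/(3EI) = 30.38/EI.
With EI = 61000 kN·m²: δ_0 = 0.023495 m and δ_{QQ} = 0.000498 m/kN.
Compatibility — the beam at Q must follow the support down by 0.003 m: δ_0 − R_Q·δ_{QQ} = 0.003, so R_Q = (0.023495 − 0.003)/0.000498 = 41.16 kN.
Moment equilibrium about P: M_P = Σ(load moments about P) − R_Q·L = 315.9 − 41.16×4.5 = 130.7 kN·m.

M_P = 130.7 kN·m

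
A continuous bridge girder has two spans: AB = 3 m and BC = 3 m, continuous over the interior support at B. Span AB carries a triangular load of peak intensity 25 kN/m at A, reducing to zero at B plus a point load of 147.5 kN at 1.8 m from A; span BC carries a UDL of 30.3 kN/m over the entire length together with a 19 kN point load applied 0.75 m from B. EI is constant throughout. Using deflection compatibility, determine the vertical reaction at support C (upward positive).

R_C = 26.61 kN

Insert a hinge at B; M_B is the redundant, and each span becomes simply supported.
End slopes at the hinge B, treating each span as simply supported:
  span AB: triangular load, peak 25: 7w₀L³/(360EI) = 13.12/EI
  span AB: point load 147.5 at a = 1.8: Pab(L + a)/(6LEI) = 84.96/EI
  span BC: UDL 30.3: wL³/(24EI) = 34.09/EI
  span BC: point load 19 at a = 0.75: Pab(L + b)/(6LEI) = 9.352/EI
  relative rotation θ_0 = (98.08 + 43.44)/EI = 141.5/EI
A unit hogging moment at B produces rotation L₁/(3EI) + L₂/(3EI) = 2/EI.
Compatibility: M_B·(L₁+L₂)/(3EI) = θ_0, giving M_B = 70.76 kN·m (hogging).
Span BC, ΣM about C: R_B^{BC}·3 = 179.1 + 70.76, so R_B^{BC} = 83.29 kN and R_C = 109.9 − 83.29 = 26.61 kN.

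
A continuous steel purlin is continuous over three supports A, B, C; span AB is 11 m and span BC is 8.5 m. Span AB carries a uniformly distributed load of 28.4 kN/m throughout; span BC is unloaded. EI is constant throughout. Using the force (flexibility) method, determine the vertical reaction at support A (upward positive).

Take M_B as the redundant. Released structure: two simple spans AB and BC with a hinge at B.
Discontinuity in slope at B on the released structure — sum the simple-span end rotations:
  span AB: UDL 28.4: wL³/(24EI) = 1575/EI
  relative rotation θ_0 = (1575 + 0)/EI = 1575/EI
A unit hogging moment at B produces rotation L₁/(3EI) + L₂/(3EI) = 6.5/EI.
Compatibility: M_B·(L₁+L₂)/(3EI) = θ_0, giving M_B = 242.3 kN·m (hogging).
Span AB, ΣM about A with M_B applied at B: R_B^{AB}·11 = 1718 + 242.3, so R_B^{AB} = 178.2 kN and R_A = 312.4 − 178.2 = 134.2 kN.

R_A = 134.2 kN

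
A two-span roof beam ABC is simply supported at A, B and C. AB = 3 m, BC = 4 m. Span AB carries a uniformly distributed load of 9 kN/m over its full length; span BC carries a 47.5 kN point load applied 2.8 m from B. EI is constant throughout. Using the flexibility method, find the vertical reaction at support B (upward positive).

R_B = 38.93 kN

Take M_B as the redundant. Released structure: two simple spans AB and BC with a hinge at B.
Discontinuity in slope at B on the released structure — sum the simple-span end rotations:
  span AB: UDL 9: wL³/(24EI) = 10.12/EI
  span BC: point load 47.5 at a = 2.8: Pab(L + b)/(6LEI) = 34.58/EI
  relative rotation θ_0 = (10.12 + 34.58)/EI = 44.7/EI
A unit hogging moment at B produces rotation L₁/(3EI) + L₂/(3EI) = 2.333/EI.
Slope continuity at B: θ_0 = M_B·2.333/EI, so M_B = 44.7/2.333 = 19.16 kN·m (hogging).
Span AB, ΣM about A with M_B applied at B: R_B^{AB}·3 = 40.5 + 19.16, so R_B^{AB} = 19.89 kN and R_A = 27 − 19.89 = 7.114 kN.
Span BC, ΣM about C: R_B^{BC}·4 = 57 + 19.16, so R_B^{BC} = 19.04 kN and R_C = 47.5 − 19.04 = 28.46 kN.
R_B = 19.89 + 19.04 = 38.93 kN.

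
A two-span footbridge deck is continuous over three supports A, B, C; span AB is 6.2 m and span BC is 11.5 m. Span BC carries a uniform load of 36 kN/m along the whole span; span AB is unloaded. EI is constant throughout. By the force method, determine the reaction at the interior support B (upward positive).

R_B = 303 kN

Take M_B as the redundant. Released structure: two simple spans AB and BC with a hinge at B.
Discontinuity in slope at B on the released structure — sum the simple-span end rotations:
  span BC: UDL 36: wL³/(24EI) = 2281/EI
  relative rotation θ_0 = (0 + 2281)/EI = 2281/EI
A unit hogging moment at B produces rotation L₁/(3EI) + L₂/(3EI) = 5.9/EI.
Compatibility: M_B·(L₁+L₂)/(3EI) = θ_0, giving M_B = 386.7 kN·m (hogging).
Span AB, ΣM about A with M_B applied at B: R_B^{AB}·6.2 = 0 + 386.7, so R_B^{AB} = 62.37 kN and R_A = 0 − 62.37 = -62.37 kN.
Span BC, ΣM about C: R_B^{BC}·11.5 = 2380 + 386.7, so R_B^{BC} = 240.6 kN and R_C = 414 − 240.6 = 173.4 kN.
R_B = 62.37 + 240.6 = 303 kN.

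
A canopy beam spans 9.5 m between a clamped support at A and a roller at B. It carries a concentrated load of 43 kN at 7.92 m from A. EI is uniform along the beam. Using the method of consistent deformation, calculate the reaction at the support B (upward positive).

Choose R_B as the redundant. The primary structure is the cantilever fixed at A.
Deflection at B on the released cantilever, summing each load's contribution:
  point load 43 at a = 7.92: Pa²(3L − a)/(6EI) = 9252/EI
Tip deflection under a unit load at B: L³/(3EI) = 285.8/EI.
Compatibility at B: δ_0 − R_B·δ_{BB} = 0, so R_B = 9252/285.8 = 32.37 kN.

R_B = 32.37 kN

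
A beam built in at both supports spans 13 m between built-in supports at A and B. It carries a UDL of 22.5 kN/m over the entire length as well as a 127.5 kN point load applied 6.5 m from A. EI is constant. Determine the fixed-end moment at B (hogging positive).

M_B = 524.1 kN·m

Take the two fixed-end moments M_A, M_B as redundants; the released structure is the simple span AB.
End rotations of the released simple span under the applied load (×1/EI):
  at A: UDL 22.5: wL³/(24EI) = 2060/EI
  at B: UDL 22.5: wL³/(24EI) = 2060/EI
  at A: point load 127.5 at a = 6.5: Pab(L + b)/(6LEI) = 1347/EI
  at B: point load 127.5 at a = 6.5: Pab(L + a)/(6LEI) = 1347/EI
  θ_A0 = 3406/EI,  θ_B0 = 3406/EI
Flexibility coefficients: a unit moment at one end gives L/(3EI) there and L/(6EI) at the far end, so f₁₁ = f₂₂ = 4.333/EI and f₁₂ = f₂₁ = 2.167/EI.
Compatibility — zero rotation at each built-in end:
  4.333 M_A + 2.167 M_B = 3406
  2.167 M_A + 4.333 M_B = 3406
Solving the pair gives M_A = 524.1 kN·m and M_B = 524.1 kN·m (hogging).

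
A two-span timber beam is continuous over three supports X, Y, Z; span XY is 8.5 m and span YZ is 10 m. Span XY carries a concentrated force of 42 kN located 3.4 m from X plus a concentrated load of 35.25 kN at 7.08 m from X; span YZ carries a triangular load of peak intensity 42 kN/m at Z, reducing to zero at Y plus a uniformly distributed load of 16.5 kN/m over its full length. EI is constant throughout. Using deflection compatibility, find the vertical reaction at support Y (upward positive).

Release continuity at Y by inserting a hinge; the redundant is the internal moment M_Y. The primary structure is two simply-supported spans XY and YZ.
Rotations at Y on the released spans (each span's end-slope, ×1/EI):
  span XY: point load 42 at a = 3.4: Pab(L + a)/(6LEI) = 169.9/EI
  span XY: point load 35.25 at a = 7.08: Pab(L + a)/(6LEI) = 108.3/EI
  span YZ: triangular load, peak 42: 7w₀L³/(360EI) = 816.7/EI
  span YZ: UDL 16.5: wL³/(24EI) = 687.5/EI
  relative rotation θ_0 = (278.2 + 1504)/EI = 1782/EI
A unit hogging moment at Y produces rotation L₁/(3EI) + L₂/(3EI) = 6.167/EI.
Slope continuity at Y: θ_0 = M_Y·6.167/EI, so M_Y = 1782/6.167 = 289 kN·m (hogging).
Span XY, ΣM about X with M_Y applied at Y: R_Y^{XY}·8.5 = 392.4 + 289, so R_Y^{XY} = 80.16 kN and R_X = 77.25 − 80.16 = -2.915 kN.
Span YZ, ΣM about Z: R_Y^{YZ}·10 = 1525 + 289, so R_Y^{YZ} = 181.4 kN and R_Z = 375 − 181.4 = 193.6 kN.
R_Y = 80.16 + 181.4 = 261.6 kN.

R_Y = 261.6 kN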